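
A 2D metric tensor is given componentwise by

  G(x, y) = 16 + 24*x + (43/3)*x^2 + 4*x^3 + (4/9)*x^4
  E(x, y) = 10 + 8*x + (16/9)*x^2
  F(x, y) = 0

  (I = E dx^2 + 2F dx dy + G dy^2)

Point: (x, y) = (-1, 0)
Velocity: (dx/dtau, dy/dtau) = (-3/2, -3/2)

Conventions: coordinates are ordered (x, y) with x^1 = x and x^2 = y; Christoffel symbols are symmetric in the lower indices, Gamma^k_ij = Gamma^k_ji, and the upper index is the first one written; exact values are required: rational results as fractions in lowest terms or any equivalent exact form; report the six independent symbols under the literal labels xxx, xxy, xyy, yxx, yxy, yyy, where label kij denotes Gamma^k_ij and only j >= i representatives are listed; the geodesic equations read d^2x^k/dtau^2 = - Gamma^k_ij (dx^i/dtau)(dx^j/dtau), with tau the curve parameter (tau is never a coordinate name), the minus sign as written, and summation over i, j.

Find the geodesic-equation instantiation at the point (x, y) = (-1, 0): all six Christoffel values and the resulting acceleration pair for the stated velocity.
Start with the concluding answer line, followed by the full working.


Answer: Gamma_xxx = 10/17, Gamma_xxy = 0, Gamma_xyy = -25/34, Gamma_yxx = 0, Gamma_yxy = 1, Gamma_yyy = 0; accelerations (d^2x/dtau^2, d^2y/dtau^2) = (45/136, -9/2)

E = 34/9, F = 0, G = 25/9 at the point
E_x = 40/9, E_y = 0, F_x = 0, F_y = 0, G_x = 50/9, G_y = 0
EG - F^2 = 850/81;  g^inv = (81/850) * [[25/9, 0], [0, 34/9]]
first-kind symbols [ij,l] = (1/2)(d_i g_jl + d_j g_il - d_l g_ij): [xx,x] = E_x/2 = 20/9, [xx,y] = F_x - E_y/2 = 0, [xy,x] = E_y/2 = 0, [xy,y] = G_x/2 = 25/9, [yy,x] = F_y - G_x/2 = -25/9, [yy,y] = G_y/2 = 0
Gamma^x_ij = (G*[ij,x] - F*[ij,y])/(EG - F^2), Gamma^y_ij = (E*[ij,y] - F*[ij,x])/(EG - F^2)
Gamma_xxx = 10/17, Gamma_xxy = 0, Gamma_xyy = -25/34, Gamma_yxx = 0, Gamma_yxy = 1, Gamma_yyy = 0
d^2x/dtau^2 = -(Gamma_xxx*(-3/2)^2 + 2*Gamma_xxy*(-3/2)*(-3/2) + Gamma_xyy*(-3/2)^2) = 45/136
d^2y/dtau^2 = -(Gamma_yxx*(-3/2)^2 + 2*Gamma_yxy*(-3/2)*(-3/2) + Gamma_yyy*(-3/2)^2) = -9/2


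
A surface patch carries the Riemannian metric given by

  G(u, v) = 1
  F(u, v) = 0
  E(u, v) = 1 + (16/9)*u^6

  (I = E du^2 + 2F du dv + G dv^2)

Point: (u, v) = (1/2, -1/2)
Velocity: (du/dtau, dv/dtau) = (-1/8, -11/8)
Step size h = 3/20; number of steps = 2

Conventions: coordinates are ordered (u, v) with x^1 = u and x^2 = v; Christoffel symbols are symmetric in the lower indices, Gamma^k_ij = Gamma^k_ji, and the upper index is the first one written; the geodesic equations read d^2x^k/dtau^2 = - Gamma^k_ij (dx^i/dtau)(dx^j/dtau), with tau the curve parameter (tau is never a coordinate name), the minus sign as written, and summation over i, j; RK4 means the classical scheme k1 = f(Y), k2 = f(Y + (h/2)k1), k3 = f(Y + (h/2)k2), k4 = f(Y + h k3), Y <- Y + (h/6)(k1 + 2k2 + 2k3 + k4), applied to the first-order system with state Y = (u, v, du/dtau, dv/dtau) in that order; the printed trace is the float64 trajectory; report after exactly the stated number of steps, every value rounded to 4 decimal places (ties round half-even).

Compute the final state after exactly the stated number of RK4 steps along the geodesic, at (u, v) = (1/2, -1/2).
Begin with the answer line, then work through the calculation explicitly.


Answer: u = 0.4624, v = -0.9125, du/dtau = -0.1256, dv/dtau = -1.3750

f(Y) = (du/dtau, dv/dtau, -Gamma^u_ij Y'^i Y'^j, -Gamma^v_ij Y'^i Y'^j) with the Gammas evaluated at the stage position; h = 0.150000; intermediate values shown to 6 dp
step 0: u = 0.5000, v = -0.5000, du/dtau = -0.1250, dv/dtau = -1.3750
step 1:
  k1: at (u, v) = (0.500000, -0.500000), (du/dtau, dv/dtau) = (-0.125000, -1.375000); Gamma_uuu = 0.162162, Gamma_uuv = 0.000000, Gamma_uvv = 0.000000, Gamma_vuu = 0.000000, Gamma_vuv = 0.000000, Gamma_vvv = 0.000000; k1 = (-0.125000, -1.375000, -0.002534, 0.000000)
  k2: at (u, v) = (0.490625, -0.603125), (du/dtau, dv/dtau) = (-0.125190, -1.375000); Gamma_uuu = 0.147948, Gamma_uuv = 0.000000, Gamma_uvv = 0.000000, Gamma_vuu = 0.000000, Gamma_vuv = 0.000000, Gamma_vvv = 0.000000; k2 = (-0.125190, -1.375000, -0.002319, 0.000000)
  k3: at (u, v) = (0.490611, -0.603125), (du/dtau, dv/dtau) = (-0.125174, -1.375000); Gamma_uuu = 0.147927, Gamma_uuv = 0.000000, Gamma_uvv = 0.000000, Gamma_vuu = 0.000000, Gamma_vuv = 0.000000, Gamma_vvv = 0.000000; k3 = (-0.125174, -1.375000, -0.002318, 0.000000)
  k4: at (u, v) = (0.481224, -0.706250), (du/dtau, dv/dtau) = (-0.125348, -1.375000); Gamma_uuu = 0.134664, Gamma_uuv = 0.000000, Gamma_uvv = 0.000000, Gamma_vuu = 0.000000, Gamma_vuv = 0.000000, Gamma_vvv = 0.000000; k4 = (-0.125348, -1.375000, -0.002116, 0.000000)
  Y <- Y + (h/6)(k1 + 2k2 + 2k3 + k4): u = 0.4812, v = -0.7063, du/dtau = -0.1253, dv/dtau = -1.3750
step 2:
  k1: at (u, v) = (0.481223, -0.706250), (du/dtau, dv/dtau) = (-0.125348, -1.375000); Gamma_uuu = 0.134663, Gamma_uuv = 0.000000, Gamma_uvv = 0.000000, Gamma_vuu = 0.000000, Gamma_vuv = 0.000000, Gamma_vvv = 0.000000; k1 = (-0.125348, -1.375000, -0.002116, 0.000000)
  k2: at (u, v) = (0.471822, -0.809375), (du/dtau, dv/dtau) = (-0.125507, -1.375000); Gamma_uuu = 0.122308, Gamma_uuv = 0.000000, Gamma_uvv = 0.000000, Gamma_vuu = 0.000000, Gamma_vuv = 0.000000, Gamma_vvv = 0.000000; k2 = (-0.125507, -1.375000, -0.001927, 0.000000)
  k3: at (u, v) = (0.471810, -0.809375), (du/dtau, dv/dtau) = (-0.125493, -1.375000); Gamma_uuu = 0.122293, Gamma_uuv = 0.000000, Gamma_uvv = 0.000000, Gamma_vuu = 0.000000, Gamma_vuv = 0.000000, Gamma_vvv = 0.000000; k3 = (-0.125493, -1.375000, -0.001926, 0.000000)
  k4: at (u, v) = (0.462399, -0.912500), (du/dtau, dv/dtau) = (-0.125637, -1.375000); Gamma_uuu = 0.110816, Gamma_uuv = 0.000000, Gamma_uvv = 0.000000, Gamma_vuu = 0.000000, Gamma_vuv = 0.000000, Gamma_vvv = 0.000000; k4 = (-0.125637, -1.375000, -0.001749, 0.000000)
  Y <- Y + (h/6)(k1 + 2k2 + 2k3 + k4): u = 0.4624, v = -0.9125, du/dtau = -0.1256, dv/dtau = -1.3750


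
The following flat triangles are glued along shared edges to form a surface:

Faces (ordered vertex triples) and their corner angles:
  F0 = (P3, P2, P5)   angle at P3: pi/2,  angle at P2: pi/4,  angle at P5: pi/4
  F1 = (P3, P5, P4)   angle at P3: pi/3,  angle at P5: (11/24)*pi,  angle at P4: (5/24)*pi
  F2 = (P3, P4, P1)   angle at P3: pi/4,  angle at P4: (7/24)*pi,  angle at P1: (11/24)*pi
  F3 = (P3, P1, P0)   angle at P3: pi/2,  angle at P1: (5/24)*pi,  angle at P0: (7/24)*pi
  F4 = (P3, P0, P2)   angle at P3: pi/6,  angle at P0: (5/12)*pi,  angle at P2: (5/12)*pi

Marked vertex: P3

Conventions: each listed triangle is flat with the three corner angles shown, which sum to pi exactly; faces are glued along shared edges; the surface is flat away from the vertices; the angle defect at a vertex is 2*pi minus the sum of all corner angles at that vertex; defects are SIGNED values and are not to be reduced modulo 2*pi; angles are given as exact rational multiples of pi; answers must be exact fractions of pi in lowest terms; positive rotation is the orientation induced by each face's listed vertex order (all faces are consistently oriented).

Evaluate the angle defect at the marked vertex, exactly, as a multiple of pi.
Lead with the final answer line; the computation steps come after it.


Answer: defect(P3) = pi/4

Sum of corner angles at P3: (7/4)*pi
defect = 2*pi - (7/4)*pi


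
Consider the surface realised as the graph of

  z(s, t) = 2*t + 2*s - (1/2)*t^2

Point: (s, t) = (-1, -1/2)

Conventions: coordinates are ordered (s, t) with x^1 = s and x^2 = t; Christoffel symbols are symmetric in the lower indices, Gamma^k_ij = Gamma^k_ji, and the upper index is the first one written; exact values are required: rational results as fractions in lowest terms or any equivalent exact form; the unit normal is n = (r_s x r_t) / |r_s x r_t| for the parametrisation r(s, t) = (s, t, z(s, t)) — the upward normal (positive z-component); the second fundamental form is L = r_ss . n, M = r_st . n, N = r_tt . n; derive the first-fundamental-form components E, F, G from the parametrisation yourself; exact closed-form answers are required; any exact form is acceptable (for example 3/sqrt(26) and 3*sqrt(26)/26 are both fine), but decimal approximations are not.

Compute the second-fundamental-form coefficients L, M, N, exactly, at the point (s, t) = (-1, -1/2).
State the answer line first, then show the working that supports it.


Answer: L = 0, M = 0, N = -2*sqrt(5)/15

z_s = 2, z_t = 5/2, z_ss = 0, z_st = 0, z_tt = -1
E = 5, F = 5, G = 29/4; answer radicand W^2 = 45/4
unnormalised second-form numerators: l = 0, m = 0, n = -1; L = l/sqrt(45/4), and similarly M = m/sqrt(W^2), N = n/sqrt(W^2)


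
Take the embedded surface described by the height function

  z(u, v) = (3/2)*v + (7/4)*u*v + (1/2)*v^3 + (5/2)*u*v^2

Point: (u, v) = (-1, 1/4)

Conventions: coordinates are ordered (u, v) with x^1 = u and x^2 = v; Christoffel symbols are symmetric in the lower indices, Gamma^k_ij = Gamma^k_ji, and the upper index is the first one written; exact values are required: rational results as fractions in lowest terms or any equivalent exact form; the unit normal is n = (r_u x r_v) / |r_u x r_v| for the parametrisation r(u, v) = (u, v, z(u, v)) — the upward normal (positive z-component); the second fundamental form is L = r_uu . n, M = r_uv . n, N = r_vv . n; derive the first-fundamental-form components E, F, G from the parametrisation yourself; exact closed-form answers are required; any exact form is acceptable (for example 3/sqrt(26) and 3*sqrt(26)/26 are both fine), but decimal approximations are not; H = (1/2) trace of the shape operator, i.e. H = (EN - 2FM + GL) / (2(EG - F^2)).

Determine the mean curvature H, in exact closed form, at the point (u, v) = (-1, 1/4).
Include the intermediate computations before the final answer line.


z_u = 19/32, z_v = -45/32, z_uu = 0, z_uv = 3, z_vv = -17/4
E = 1385/1024, F = -855/1024, G = 3049/1024; answer radicand W^2 = 1705/512
unnormalised second-form numerators: l = 0, m = 3, n = -17/4; L = l/sqrt(1705/512), and similarly M = m/sqrt(W^2), N = n/sqrt(W^2)
H = (E*n - 2*F*m + G*l) / (2*(EG - F^2)*sqrt(W^2)); E*n - 2*F*m + G*l = -3025/4096, EG - F^2 = 1705/512, so H = (-55/496)/sqrt(1705/512)

Answer: H = -sqrt(3410)/961


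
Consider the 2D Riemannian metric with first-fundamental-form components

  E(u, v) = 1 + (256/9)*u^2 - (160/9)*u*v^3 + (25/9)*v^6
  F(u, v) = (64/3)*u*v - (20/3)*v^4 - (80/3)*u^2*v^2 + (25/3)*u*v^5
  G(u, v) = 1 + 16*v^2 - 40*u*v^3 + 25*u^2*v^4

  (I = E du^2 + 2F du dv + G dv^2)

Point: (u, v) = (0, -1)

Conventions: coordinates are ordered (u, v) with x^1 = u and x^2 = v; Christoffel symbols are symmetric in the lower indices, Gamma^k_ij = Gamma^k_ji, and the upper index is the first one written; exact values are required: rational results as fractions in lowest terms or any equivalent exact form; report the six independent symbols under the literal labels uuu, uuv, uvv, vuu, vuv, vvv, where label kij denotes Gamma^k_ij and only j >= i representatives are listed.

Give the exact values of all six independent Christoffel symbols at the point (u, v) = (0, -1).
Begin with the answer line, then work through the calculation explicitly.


Answer: Gamma_uuu = 40/89, Gamma_uuv = -75/178, Gamma_uvv = 30/89, Gamma_vuu = -96/89, Gamma_vuv = 90/89, Gamma_vvv = -72/89

E = 34/9, F = -20/3, G = 17 at the point
E_u = 160/9, E_v = -50/3, F_u = -89/3, F_v = 80/3, G_u = 40, G_v = -32
EG - F^2 = 178/9;  g^inv = (9/178) * [[17, 20/3], [20/3, 34/9]]
first-kind symbols [ij,l] = (1/2)(d_i g_jl + d_j g_il - d_l g_ij): [uu,u] = E_u/2 = 80/9, [uu,v] = F_u - E_v/2 = -64/3, [uv,u] = E_v/2 = -25/3, [uv,v] = G_u/2 = 20, [vv,u] = F_v - G_u/2 = 20/3, [vv,v] = G_v/2 = -16
Gamma^u_ij = (G*[ij,u] - F*[ij,v])/(EG - F^2), Gamma^v_ij = (E*[ij,v] - F*[ij,u])/(EG - F^2)


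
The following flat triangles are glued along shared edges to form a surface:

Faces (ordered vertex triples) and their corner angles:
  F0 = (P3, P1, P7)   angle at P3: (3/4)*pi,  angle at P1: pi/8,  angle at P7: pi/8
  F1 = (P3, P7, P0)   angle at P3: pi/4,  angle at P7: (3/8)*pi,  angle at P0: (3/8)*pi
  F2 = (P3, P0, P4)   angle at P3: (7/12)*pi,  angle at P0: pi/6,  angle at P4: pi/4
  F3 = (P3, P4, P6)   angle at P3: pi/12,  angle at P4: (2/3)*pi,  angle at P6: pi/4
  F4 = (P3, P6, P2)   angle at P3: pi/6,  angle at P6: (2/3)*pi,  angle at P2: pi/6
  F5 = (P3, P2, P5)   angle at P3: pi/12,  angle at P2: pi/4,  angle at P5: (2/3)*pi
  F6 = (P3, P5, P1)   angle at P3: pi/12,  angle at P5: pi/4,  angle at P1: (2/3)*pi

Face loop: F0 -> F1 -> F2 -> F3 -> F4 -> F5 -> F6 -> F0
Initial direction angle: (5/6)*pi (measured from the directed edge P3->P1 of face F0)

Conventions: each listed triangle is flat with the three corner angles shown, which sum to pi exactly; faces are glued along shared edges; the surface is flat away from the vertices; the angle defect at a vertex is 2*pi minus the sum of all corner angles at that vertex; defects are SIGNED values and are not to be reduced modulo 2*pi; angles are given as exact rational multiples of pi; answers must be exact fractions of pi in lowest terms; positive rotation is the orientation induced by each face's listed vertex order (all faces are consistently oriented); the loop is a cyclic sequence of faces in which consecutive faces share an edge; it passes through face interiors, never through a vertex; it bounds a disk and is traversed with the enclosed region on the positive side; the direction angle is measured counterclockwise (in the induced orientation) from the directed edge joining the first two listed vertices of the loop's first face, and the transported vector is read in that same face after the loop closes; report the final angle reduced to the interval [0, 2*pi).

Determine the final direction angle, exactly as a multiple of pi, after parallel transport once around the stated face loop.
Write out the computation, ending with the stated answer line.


enclosed vertex P3: corner angles sum to 2*pi, defect = 2*pi - 2*pi = 0
the rotation equals the total enclosed defect, so the final angle is initial + defects (mod 2*pi)
final angle = (5/6)*pi + 0 = (5/6)*pi (mod 2*pi)

Answer: final direction angle = (5/6)*pi


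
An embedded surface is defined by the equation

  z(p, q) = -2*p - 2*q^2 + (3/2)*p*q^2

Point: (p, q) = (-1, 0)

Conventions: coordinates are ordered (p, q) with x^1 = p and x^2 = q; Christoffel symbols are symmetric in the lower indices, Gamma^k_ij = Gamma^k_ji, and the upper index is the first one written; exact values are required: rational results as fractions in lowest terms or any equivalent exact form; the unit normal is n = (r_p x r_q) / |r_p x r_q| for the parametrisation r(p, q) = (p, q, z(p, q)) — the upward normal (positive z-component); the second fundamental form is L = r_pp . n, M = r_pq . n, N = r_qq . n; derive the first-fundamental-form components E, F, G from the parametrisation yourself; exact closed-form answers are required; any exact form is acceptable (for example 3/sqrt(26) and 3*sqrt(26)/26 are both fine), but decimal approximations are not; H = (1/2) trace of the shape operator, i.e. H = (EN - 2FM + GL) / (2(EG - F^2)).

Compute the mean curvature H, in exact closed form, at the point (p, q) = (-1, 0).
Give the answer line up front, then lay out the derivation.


Answer: H = -7*sqrt(5)/10

z_p = -2, z_q = 0, z_pp = 0, z_pq = 0, z_qq = -7
E = 5, F = 0, G = 1; answer radicand W^2 = 5
unnormalised second-form numerators: l = 0, m = 0, n = -7; L = l/sqrt(5), and similarly M = m/sqrt(W^2), N = n/sqrt(W^2)
H = (E*n - 2*F*m + G*l) / (2*(EG - F^2)*sqrt(W^2)); E*n - 2*F*m + G*l = -35, EG - F^2 = 5, so H = (-7/2)/sqrt(5)


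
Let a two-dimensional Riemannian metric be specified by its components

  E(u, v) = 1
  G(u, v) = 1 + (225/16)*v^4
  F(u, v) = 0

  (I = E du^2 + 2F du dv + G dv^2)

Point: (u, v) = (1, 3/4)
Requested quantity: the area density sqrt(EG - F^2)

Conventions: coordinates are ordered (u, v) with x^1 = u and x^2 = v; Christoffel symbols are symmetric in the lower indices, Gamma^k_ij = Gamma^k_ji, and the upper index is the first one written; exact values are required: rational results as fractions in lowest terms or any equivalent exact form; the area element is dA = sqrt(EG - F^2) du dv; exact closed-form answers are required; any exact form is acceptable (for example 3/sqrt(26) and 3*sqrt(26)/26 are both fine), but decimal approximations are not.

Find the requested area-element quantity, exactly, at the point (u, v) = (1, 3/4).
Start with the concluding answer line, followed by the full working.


Answer: sqrt(EG - F^2) = sqrt(22321)/64

E = 1, F = 0, G = 22321/4096; EG - F^2 = 22321/4096


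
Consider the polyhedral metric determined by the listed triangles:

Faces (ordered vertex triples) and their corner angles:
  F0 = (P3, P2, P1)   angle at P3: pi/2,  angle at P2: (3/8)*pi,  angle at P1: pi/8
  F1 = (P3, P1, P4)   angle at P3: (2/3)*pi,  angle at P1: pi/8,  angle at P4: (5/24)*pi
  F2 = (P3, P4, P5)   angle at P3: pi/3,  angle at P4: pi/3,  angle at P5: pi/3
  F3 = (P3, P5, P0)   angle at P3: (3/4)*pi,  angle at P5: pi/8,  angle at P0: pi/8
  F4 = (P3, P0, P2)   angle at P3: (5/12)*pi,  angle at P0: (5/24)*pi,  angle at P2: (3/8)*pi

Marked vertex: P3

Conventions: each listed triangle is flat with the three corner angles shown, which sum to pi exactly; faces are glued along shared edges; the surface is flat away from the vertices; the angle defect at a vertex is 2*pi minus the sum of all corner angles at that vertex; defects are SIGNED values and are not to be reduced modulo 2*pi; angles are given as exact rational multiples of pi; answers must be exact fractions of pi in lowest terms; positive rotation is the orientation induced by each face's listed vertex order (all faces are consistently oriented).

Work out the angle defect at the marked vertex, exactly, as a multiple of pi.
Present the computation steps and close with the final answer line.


Sum of corner angles at P3: (8/3)*pi
defect = 2*pi - (8/3)*pi

Answer: defect(P3) = (-2/3)*pi


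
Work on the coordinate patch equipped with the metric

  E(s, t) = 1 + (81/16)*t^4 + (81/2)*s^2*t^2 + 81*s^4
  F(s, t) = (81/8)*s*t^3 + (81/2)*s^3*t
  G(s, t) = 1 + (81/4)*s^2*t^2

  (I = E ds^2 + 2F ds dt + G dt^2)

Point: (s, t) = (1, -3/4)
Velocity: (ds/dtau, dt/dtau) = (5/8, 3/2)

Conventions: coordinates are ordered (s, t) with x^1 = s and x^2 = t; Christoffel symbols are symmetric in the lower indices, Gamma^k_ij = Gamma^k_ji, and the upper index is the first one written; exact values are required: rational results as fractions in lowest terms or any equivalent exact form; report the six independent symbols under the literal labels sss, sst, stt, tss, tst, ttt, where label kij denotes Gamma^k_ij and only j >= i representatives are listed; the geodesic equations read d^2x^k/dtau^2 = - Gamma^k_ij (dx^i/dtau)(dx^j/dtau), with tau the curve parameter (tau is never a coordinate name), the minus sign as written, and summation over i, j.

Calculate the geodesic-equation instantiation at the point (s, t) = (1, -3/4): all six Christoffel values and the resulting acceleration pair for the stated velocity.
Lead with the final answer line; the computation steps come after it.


Answer: Gamma_sss = 756864/482401, Gamma_sst = -141912/482401, Gamma_stt = 189216/482401, Gamma_tss = -248832/482401, Gamma_tst = 46656/482401, Gamma_ttt = -62208/482401; accelerations (d^2s/dtau^2, d^2t/dtau^2) = (-455301/482401, 149688/482401)

E = 435745/4096, F = -17739/512, G = 793/64 at the point
E_s = 5913/16, E_t = -17739/256, F_s = -48843/512, F_t = 7371/128, G_s = 729/32, G_t = -243/8
EG - F^2 = 482401/4096;  g^inv = (4096/482401) * [[793/64, 17739/512], [17739/512, 435745/4096]]
first-kind symbols [ij,l] = (1/2)(d_i g_jl + d_j g_il - d_l g_ij): [ss,s] = E_s/2 = 5913/32, [ss,t] = F_s - E_t/2 = -243/4, [st,s] = E_t/2 = -17739/512, [st,t] = G_s/2 = 729/64, [tt,s] = F_t - G_s/2 = 5913/128, [tt,t] = G_t/2 = -243/16
Gamma^s_ij = (G*[ij,s] - F*[ij,t])/(EG - F^2), Gamma^t_ij = (E*[ij,t] - F*[ij,s])/(EG - F^2)
Gamma_sss = 756864/482401, Gamma_sst = -141912/482401, Gamma_stt = 189216/482401, Gamma_tss = -248832/482401, Gamma_tst = 46656/482401, Gamma_ttt = -62208/482401
d^2s/dtau^2 = -(Gamma_sss*(5/8)^2 + 2*Gamma_sst*(5/8)*(3/2) + Gamma_stt*(3/2)^2) = -455301/482401
d^2t/dtau^2 = -(Gamma_tss*(5/8)^2 + 2*Gamma_tst*(5/8)*(3/2) + Gamma_ttt*(3/2)^2) = 149688/482401


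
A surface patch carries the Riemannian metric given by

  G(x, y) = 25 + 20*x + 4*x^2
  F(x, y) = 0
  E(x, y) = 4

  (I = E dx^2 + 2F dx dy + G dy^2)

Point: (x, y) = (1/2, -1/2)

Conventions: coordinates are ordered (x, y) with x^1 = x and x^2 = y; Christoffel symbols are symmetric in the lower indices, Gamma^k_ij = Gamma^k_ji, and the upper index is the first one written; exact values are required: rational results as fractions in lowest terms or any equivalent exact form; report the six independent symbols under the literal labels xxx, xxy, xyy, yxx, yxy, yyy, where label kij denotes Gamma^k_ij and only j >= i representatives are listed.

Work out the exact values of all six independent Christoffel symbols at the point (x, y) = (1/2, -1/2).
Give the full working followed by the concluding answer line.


E = 4, F = 0, G = 36 at the point
E_x = 0, E_y = 0, F_x = 0, F_y = 0, G_x = 24, G_y = 0
EG - F^2 = 144;  g^inv = (1/144) * [[36, 0], [0, 4]]
first-kind symbols [ij,l] = (1/2)(d_i g_jl + d_j g_il - d_l g_ij): [xx,x] = E_x/2 = 0, [xx,y] = F_x - E_y/2 = 0, [xy,x] = E_y/2 = 0, [xy,y] = G_x/2 = 12, [yy,x] = F_y - G_x/2 = -12, [yy,y] = G_y/2 = 0
Gamma^x_ij = (G*[ij,x] - F*[ij,y])/(EG - F^2), Gamma^y_ij = (E*[ij,y] - F*[ij,x])/(EG - F^2)

Answer: Gamma_xxx = 0, Gamma_xxy = 0, Gamma_xyy = -3, Gamma_yxx = 0, Gamma_yxy = 1/3, Gamma_yyy = 0


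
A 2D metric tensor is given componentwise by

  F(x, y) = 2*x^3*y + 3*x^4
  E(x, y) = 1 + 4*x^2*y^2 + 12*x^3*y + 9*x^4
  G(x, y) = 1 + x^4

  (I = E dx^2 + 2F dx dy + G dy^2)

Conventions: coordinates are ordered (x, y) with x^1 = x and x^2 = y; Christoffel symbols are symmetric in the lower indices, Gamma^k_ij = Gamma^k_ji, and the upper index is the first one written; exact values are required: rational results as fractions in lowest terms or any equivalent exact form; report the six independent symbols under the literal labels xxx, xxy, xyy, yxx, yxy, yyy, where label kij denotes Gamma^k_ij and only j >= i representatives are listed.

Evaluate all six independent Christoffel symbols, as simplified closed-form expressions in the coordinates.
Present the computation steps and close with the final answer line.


E = 1 + 4*x^2*y^2 + 12*x^3*y + 9*x^4; F = 2*x^3*y + 3*x^4; G = 1 + x^4
Gamma^k_ij = (1/2) g^{kl} (d_i g_jl + d_j g_il - d_l g_ij), with g^inv = (1/(EG-F^2)) [[G, -F], [-F, E]]
first partials: E_x = 8*x*y^2 + 36*x^2*y + 36*x^3, E_y = 8*x^2*y + 12*x^3, F_x = 6*x^2*y + 12*x^3, F_y = 2*x^3, G_x = 4*x^3, G_y = 0
D = EG - F^2 = 1 + 4*x^2*y^2 + 12*x^3*y + 10*x^4
expanded: Gamma^x_xx = (G E_x - 2F F_x + F E_y)/(2D), Gamma^x_xy = (G E_y - F G_x)/(2D), Gamma^x_yy = (2G F_y - G G_x - F G_y)/(2D), Gamma^y_xx = (2E F_x - E E_y - F E_x)/(2D), Gamma^y_xy = (E G_x - F E_y)/(2D), Gamma^y_yy = (E G_y - 2F F_y + F G_x)/(2D); substitute and cancel common factors

Answer: Gamma_xxx = (18*x^3 + 18*x^2*y + 4*x*y^2)/(10*x^4 + 12*x^3*y + 4*x^2*y^2 + 1), Gamma_xxy = (6*x^3 + 4*x^2*y)/(10*x^4 + 12*x^3*y + 4*x^2*y^2 + 1), Gamma_xyy = 0, Gamma_yxx = (6*x^3 + 2*x^2*y)/(10*x^4 + 12*x^3*y + 4*x^2*y^2 + 1), Gamma_yxy = 2*x^3/(10*x^4 + 12*x^3*y + 4*x^2*y^2 + 1), Gamma_yyy = 0


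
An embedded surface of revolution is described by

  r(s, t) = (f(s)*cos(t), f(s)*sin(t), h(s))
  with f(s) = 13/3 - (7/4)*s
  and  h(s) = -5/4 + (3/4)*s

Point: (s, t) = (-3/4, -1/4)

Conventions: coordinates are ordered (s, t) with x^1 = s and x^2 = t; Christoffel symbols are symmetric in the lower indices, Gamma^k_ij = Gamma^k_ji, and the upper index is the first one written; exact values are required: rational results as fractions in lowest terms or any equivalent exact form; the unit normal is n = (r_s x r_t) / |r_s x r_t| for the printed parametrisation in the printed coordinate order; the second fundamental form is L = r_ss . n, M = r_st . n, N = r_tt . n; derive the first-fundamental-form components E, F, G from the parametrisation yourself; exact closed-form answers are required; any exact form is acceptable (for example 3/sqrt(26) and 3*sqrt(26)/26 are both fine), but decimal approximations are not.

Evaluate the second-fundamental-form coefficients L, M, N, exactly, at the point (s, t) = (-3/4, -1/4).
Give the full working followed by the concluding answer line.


f = 271/48, f' = -7/4, f'' = 0, h' = 3/4, h'' = 0
E = 29/8, F = 0, G = 73441/2304; answer radicand W^2 = 29/8
unnormalised second-form numerators: l = 0, m = 0, n = 271/64; L = l/sqrt(29/8), and similarly M = m/sqrt(W^2), N = n/sqrt(W^2)

Answer: L = 0, M = 0, N = 271*sqrt(58)/928


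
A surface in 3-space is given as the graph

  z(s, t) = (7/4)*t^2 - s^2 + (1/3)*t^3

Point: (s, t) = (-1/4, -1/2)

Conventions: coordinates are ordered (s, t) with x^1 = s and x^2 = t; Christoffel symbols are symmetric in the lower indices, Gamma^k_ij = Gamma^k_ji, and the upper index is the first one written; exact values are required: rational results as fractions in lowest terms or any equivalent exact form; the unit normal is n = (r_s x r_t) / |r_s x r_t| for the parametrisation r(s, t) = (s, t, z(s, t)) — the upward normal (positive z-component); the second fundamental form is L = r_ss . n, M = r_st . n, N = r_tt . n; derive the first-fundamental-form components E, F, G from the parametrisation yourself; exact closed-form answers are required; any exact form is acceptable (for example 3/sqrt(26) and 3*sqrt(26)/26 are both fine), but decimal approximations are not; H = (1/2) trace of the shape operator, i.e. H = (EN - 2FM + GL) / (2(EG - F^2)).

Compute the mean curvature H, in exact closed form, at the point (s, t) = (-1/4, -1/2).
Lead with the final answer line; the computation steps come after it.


Answer: H = -27*sqrt(14)/392

z_s = 1/2, z_t = -3/2, z_ss = -2, z_st = 0, z_tt = 5/2
E = 5/4, F = -3/4, G = 13/4; answer radicand W^2 = 7/2
unnormalised second-form numerators: l = -2, m = 0, n = 5/2; L = l/sqrt(7/2), and similarly M = m/sqrt(W^2), N = n/sqrt(W^2)
H = (E*n - 2*F*m + G*l) / (2*(EG - F^2)*sqrt(W^2)); E*n - 2*F*m + G*l = -27/8, EG - F^2 = 7/2, so H = (-27/56)/sqrt(7/2)


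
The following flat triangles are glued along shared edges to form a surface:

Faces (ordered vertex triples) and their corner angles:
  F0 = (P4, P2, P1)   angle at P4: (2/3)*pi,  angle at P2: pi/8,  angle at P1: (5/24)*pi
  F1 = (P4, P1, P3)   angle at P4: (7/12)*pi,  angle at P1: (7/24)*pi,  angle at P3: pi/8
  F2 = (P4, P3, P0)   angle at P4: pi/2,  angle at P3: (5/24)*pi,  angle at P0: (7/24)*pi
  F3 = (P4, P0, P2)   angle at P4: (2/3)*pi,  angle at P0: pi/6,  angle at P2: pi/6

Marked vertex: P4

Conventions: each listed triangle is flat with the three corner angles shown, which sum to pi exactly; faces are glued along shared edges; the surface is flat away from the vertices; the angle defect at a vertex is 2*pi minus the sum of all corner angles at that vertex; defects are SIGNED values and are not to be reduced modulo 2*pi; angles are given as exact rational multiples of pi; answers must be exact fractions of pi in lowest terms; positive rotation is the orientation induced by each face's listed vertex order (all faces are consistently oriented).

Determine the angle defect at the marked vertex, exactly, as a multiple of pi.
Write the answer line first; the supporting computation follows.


Answer: defect(P4) = (-5/12)*pi

Sum of corner angles at P4: (29/12)*pi
defect = 2*pi - (29/12)*pi


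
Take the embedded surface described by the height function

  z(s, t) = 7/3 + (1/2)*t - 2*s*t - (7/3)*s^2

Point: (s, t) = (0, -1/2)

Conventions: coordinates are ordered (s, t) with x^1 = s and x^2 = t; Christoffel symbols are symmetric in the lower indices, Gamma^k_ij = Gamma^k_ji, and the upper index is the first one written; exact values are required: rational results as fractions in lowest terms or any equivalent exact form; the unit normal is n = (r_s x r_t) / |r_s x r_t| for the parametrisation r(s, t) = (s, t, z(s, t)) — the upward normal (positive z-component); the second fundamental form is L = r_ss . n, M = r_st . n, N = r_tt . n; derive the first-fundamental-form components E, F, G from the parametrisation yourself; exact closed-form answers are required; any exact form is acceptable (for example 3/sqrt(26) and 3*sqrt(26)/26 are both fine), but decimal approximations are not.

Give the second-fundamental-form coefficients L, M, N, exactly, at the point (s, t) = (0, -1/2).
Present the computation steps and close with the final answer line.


z_s = 1, z_t = 1/2, z_ss = -14/3, z_st = -2, z_tt = 0
E = 2, F = 1/2, G = 5/4; answer radicand W^2 = 9/4
unnormalised second-form numerators: l = -14/3, m = -2, n = 0; L = l/sqrt(9/4), and similarly M = m/sqrt(W^2), N = n/sqrt(W^2)

Answer: L = -28/9, M = -4/3, N = 0


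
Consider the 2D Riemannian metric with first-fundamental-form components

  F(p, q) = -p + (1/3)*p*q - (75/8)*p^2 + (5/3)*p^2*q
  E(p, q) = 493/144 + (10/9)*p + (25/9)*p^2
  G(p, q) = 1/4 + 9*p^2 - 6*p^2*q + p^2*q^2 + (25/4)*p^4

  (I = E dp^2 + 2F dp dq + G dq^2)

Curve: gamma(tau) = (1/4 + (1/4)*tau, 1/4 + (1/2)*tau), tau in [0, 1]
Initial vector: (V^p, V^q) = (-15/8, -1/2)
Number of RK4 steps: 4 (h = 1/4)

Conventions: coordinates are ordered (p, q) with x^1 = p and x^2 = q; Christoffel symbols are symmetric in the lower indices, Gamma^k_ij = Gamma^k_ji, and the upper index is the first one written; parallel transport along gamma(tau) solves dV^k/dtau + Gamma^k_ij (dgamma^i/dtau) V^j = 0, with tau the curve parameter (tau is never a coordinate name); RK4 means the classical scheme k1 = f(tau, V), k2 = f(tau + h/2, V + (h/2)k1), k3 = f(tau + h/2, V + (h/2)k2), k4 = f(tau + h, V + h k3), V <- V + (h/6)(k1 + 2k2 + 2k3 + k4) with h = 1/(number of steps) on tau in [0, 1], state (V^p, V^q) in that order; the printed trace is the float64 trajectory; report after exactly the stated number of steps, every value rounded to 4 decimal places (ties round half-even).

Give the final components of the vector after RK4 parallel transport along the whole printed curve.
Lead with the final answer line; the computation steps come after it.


Answer: V^p = -2.0177, V^q = -0.8224

gamma'(tau) = (1/4, 1/2); f(tau, V)^k = -Gamma^k_ij(gamma(tau)) gamma'^i(tau) V^j; h = 1/4; intermediate values shown to 6 dp
curve data and Christoffel symbols at the stage parameters:
  tau = 0.000000: gamma = (0.250000, 0.250000), gamma' = (0.250000, 0.500000); Gamma_ppp = -1.462766, Gamma_ppq = 0.724355, Gamma_pqq = -0.683845, Gamma_qpp = -8.767645, Gamma_qpq = 3.557227, Gamma_qqq = -0.952349
  tau = 0.125000: gamma = (0.281250, 0.312500), gamma' = (0.250000, 0.500000); Gamma_ppp = -1.780673, Gamma_ppq = 0.880882, Gamma_pqq = -0.799221, Gamma_qpp = -8.800360, Gamma_qpq = 3.659049, Gamma_qqq = -1.131653
  tau = 0.250000: gamma = (0.312500, 0.375000), gamma' = (0.250000, 0.500000); Gamma_ppp = -2.132693, Gamma_ppq = 1.059224, Gamma_pqq = -0.932628, Gamma_qpp = -8.904961, Gamma_qpq = 3.795882, Gamma_qqq = -1.331566
  tau = 0.375000: gamma = (0.343750, 0.437500), gamma' = (0.250000, 0.500000); Gamma_ppp = -2.528019, Gamma_ppq = 1.266314, Gamma_pqq = -1.089688, Gamma_qpp = -9.093895, Gamma_qpq = 3.979997, Gamma_qqq = -1.559499
  tau = 0.500000: gamma = (0.375000, 0.500000), gamma' = (0.250000, 0.500000); Gamma_ppp = -2.977988, Gamma_ppq = 1.511114, Gamma_pqq = -1.277657, Gamma_qpp = -9.379048, Gamma_qpq = 4.223752, Gamma_qqq = -1.824759
  tau = 0.625000: gamma = (0.406250, 0.562500), gamma' = (0.250000, 0.500000); Gamma_ppp = -3.496608, Gamma_ppq = 1.805218, Gamma_pqq = -1.506007, Gamma_qpp = -9.773844, Gamma_qpq = 4.541291, Gamma_qqq = -2.139149
  tau = 0.750000: gamma = (0.437500, 0.625000), gamma' = (0.250000, 0.500000); Gamma_ppp = -4.101221, Gamma_ppq = 2.163706, Gamma_pqq = -1.787210, Gamma_qpp = -10.294611, Gamma_qpq = 4.949968, Gamma_qqq = -2.517785
  tau = 0.875000: gamma = (0.468750, 0.687500), gamma' = (0.250000, 0.500000); Gamma_ppp = -4.813198, Gamma_ppq = 2.606221, Gamma_pqq = -2.137759, Gamma_qpp = -10.961436, Gamma_qpq = 5.471692, Gamma_qqq = -2.980114
  tau = 1.000000: gamma = (0.500000, 0.750000), gamma' = (0.250000, 0.500000); Gamma_ppp = -5.658445, Gamma_ppq = 3.158219, Gamma_pqq = -2.579405, Gamma_qpp = -11.798365, Gamma_qpq = 6.134145, Gamma_qqq = -3.551052
step 0: V^p = -1.8750, V^q = -0.5000
step 1: k1 = (-0.087006, -0.568367), k2 = (-0.111354, -0.499582), k3 = (-0.109826, -0.503710), k4 = (-0.132905, -0.447320); V <- V + (h/6)(k1 + 2k2 + 2k3 + k4): V^p = -1.9026, V^q = -0.6259
step 2: k1 = (-0.132905, -0.447365), k2 = (-0.153431, -0.397281), k3 = (-0.151999, -0.399356), k4 = (-0.167999, -0.347747); V <- V + (h/6)(k1 + 2k2 + 2k3 + k4): V^p = -1.9406, V^q = -0.7254
step 3: k1 = (-0.167915, -0.347791), k2 = (-0.176161, -0.288435), k3 = (-0.173894, -0.289101), k4 = (-0.169144, -0.212836); V <- V + (h/6)(k1 + 2k2 + 2k3 + k4): V^p = -1.9838, V^q = -0.7969
step 4: k1 = (-0.168881, -0.212793), k2 = (-0.143567, -0.109629), k3 = (-0.138501, -0.108039), k4 = (-0.080065, 0.037742); V <- V + (h/6)(k1 + 2k2 + 2k3 + k4): V^p = -2.0177, V^q = -0.8224


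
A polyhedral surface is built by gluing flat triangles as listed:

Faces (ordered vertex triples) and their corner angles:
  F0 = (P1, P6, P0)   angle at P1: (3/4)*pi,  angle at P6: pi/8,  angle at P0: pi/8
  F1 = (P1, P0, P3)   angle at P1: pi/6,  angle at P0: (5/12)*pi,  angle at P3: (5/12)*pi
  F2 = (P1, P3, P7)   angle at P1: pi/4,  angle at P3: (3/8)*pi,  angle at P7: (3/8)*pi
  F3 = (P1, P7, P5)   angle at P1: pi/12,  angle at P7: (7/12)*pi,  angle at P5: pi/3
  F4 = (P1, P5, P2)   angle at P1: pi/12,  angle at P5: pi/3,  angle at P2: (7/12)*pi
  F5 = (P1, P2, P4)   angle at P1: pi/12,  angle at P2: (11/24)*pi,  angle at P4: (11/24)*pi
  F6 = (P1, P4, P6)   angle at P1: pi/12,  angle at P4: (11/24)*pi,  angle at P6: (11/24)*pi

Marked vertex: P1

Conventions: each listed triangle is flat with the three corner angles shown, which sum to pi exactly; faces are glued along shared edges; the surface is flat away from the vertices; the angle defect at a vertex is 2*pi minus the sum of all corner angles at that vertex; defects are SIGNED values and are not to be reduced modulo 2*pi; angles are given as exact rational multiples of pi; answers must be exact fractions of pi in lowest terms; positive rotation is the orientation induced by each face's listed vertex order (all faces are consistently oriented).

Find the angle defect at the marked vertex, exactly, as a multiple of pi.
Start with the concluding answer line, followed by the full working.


Answer: defect(P1) = pi/2

Sum of corner angles at P1: (3/2)*pi
defect = 2*pi - (3/2)*pi


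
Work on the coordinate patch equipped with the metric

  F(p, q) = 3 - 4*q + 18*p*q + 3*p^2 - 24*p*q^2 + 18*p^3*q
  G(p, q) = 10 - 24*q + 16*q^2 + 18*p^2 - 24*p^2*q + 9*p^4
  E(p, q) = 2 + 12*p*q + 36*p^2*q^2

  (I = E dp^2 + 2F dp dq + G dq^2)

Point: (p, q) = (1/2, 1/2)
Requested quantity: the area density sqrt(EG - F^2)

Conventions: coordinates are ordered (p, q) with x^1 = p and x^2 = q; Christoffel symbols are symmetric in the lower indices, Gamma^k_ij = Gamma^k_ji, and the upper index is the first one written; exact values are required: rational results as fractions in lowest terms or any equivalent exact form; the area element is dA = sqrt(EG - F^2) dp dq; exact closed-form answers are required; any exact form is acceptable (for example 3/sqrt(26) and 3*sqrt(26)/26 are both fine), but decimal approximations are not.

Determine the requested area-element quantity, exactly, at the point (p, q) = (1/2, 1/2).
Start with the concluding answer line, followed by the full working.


Answer: sqrt(EG - F^2) = sqrt(165)/4

E = 29/4, F = 35/8, G = 65/16; EG - F^2 = 165/16


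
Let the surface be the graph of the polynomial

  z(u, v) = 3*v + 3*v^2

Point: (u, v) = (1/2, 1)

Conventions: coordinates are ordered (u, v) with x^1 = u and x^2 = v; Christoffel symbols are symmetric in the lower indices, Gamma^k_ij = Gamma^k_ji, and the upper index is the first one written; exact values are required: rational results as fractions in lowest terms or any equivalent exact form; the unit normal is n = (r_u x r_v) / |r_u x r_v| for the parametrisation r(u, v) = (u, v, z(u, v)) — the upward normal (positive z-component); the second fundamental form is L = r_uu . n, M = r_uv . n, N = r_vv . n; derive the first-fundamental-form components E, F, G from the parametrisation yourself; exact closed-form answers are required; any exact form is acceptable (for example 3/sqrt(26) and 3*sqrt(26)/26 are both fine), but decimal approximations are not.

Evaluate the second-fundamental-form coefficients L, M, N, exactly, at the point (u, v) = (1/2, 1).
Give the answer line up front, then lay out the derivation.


Answer: L = 0, M = 0, N = 3*sqrt(82)/41

z_u = 0, z_v = 9, z_uu = 0, z_uv = 0, z_vv = 6
E = 1, F = 0, G = 82; answer radicand W^2 = 82
unnormalised second-form numerators: l = 0, m = 0, n = 6; L = l/sqrt(82), and similarly M = m/sqrt(W^2), N = n/sqrt(W^2)


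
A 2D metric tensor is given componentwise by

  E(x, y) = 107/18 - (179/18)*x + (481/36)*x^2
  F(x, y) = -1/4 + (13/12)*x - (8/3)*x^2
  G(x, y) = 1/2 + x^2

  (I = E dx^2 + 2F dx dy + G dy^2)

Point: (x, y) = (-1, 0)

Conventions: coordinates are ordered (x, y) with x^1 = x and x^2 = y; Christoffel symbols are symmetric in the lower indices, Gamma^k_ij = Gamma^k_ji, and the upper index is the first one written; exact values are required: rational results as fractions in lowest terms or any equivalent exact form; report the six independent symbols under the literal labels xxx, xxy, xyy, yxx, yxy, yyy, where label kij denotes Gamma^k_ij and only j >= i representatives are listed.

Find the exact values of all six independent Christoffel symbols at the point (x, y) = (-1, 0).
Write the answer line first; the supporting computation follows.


Answer: Gamma_xxx = -44/669, Gamma_xxy = -32/223, Gamma_xyy = 12/223, Gamma_yxx = 5489/1338, Gamma_yxy = -234/223, Gamma_yyy = 32/223

E = 117/4, F = -4, G = 3/2 at the point
E_x = -110/3, E_y = 0, F_x = 77/12, F_y = 0, G_x = -2, G_y = 0
EG - F^2 = 223/8;  g^inv = (8/223) * [[3/2, 4], [4, 117/4]]
first-kind symbols [ij,l] = (1/2)(d_i g_jl + d_j g_il - d_l g_ij): [xx,x] = E_x/2 = -55/3, [xx,y] = F_x - E_y/2 = 77/12, [xy,x] = E_y/2 = 0, [xy,y] = G_x/2 = -1, [yy,x] = F_y - G_x/2 = 1, [yy,y] = G_y/2 = 0
Gamma^x_ij = (G*[ij,x] - F*[ij,y])/(EG - F^2), Gamma^y_ij = (E*[ij,y] - F*[ij,x])/(EG - F^2)


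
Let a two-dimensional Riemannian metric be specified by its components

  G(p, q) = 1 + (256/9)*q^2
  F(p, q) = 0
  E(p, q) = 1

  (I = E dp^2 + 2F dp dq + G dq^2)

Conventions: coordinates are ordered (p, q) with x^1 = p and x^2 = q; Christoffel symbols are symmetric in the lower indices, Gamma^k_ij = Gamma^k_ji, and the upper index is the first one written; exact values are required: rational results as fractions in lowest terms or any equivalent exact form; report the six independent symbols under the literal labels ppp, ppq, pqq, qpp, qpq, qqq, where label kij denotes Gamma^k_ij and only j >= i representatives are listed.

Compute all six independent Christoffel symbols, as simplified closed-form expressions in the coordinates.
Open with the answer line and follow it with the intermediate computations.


Answer: Gamma_ppp = 0, Gamma_ppq = 0, Gamma_pqq = 0, Gamma_qpp = 0, Gamma_qpq = 0, Gamma_qqq = 256*q/(256*q^2 + 9)

E = 1; F = 0; G = 1 + (256/9)*q^2
Gamma^k_ij = (1/2) g^{kl} (d_i g_jl + d_j g_il - d_l g_ij), with g^inv = (1/(EG-F^2)) [[G, -F], [-F, E]]
first partials: E_p = 0, E_q = 0, F_p = 0, F_q = 0, G_p = 0, G_q = (512/9)*q
D = EG - F^2 = 1 + (256/9)*q^2
expanded: Gamma^p_pp = (G E_p - 2F F_p + F E_q)/(2D), Gamma^p_pq = (G E_q - F G_p)/(2D), Gamma^p_qq = (2G F_q - G G_p - F G_q)/(2D), Gamma^q_pp = (2E F_p - E E_q - F E_p)/(2D), Gamma^q_pq = (E G_p - F E_q)/(2D), Gamma^q_qq = (E G_q - 2F F_q + F G_p)/(2D); substitute and cancel common factors


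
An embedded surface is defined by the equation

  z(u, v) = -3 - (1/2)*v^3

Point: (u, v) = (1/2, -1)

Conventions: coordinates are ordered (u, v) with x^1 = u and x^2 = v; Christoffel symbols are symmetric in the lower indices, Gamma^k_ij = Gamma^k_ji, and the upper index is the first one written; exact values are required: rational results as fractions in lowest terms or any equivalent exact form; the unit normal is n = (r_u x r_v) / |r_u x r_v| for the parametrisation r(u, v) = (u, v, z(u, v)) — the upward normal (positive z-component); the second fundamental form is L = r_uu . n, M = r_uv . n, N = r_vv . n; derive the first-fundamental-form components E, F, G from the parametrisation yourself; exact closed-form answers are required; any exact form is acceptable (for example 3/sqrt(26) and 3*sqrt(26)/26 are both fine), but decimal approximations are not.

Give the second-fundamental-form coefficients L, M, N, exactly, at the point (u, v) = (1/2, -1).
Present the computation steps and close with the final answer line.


z_u = 0, z_v = -3/2, z_uu = 0, z_uv = 0, z_vv = 3
E = 1, F = 0, G = 13/4; answer radicand W^2 = 13/4
unnormalised second-form numerators: l = 0, m = 0, n = 3; L = l/sqrt(13/4), and similarly M = m/sqrt(W^2), N = n/sqrt(W^2)

Answer: L = 0, M = 0, N = 6*sqrt(13)/13
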